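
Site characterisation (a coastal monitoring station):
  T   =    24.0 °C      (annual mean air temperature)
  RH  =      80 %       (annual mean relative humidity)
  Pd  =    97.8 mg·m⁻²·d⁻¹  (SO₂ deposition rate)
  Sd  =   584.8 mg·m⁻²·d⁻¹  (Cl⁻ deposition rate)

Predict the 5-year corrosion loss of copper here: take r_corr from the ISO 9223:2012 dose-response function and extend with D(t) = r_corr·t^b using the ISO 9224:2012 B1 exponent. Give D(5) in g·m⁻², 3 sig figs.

copper: T>10 °C ⇒ hinge -0.080·(24.0−10) = -1.1200
  Pd branch = 0.0053·Pd^0.26·e^(0.059·RH+f) = 0.6386 μm/a
  Cl⁻ term: 0.01025·584.8^0.27·exp(0.036·80+0.049·24.0) = 3.306
  r_corr = 0.6386 + 3.306 = 3.945 μm/a
Long-term exponent b (ISO 9224 Table 2, B1) = 0.667
  D(5) = 3.945 × 5^0.667 = 3.945 × 2.926 = 11.54 μm
  Mass loss = 11.54 μm × 8.96 g/cm³ = 103.4 g·m⁻²

D(5) = 103 g·m⁻²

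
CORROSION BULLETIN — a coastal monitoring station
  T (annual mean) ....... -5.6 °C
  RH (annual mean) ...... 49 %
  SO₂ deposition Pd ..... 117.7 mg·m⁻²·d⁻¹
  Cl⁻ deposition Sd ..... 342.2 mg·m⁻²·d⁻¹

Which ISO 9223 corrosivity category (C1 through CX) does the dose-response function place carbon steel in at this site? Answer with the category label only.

carbon steel: temperature factor f = +0.150·(-15.6) = -2.3400
  SO₂ term: 1.77·117.7^0.52·exp(0.02·49-2.3400) = 5.422
  Sd branch = 0.102·Sd^0.62·e^(0.033·RH+0.04·T) = 15.3 μm/a
  sum: 5.422 + 15.3 → r_corr = 20.73 μm/a
Category bounds: 1.3…25 μm/a bracket r_corr ⇒ C2

C2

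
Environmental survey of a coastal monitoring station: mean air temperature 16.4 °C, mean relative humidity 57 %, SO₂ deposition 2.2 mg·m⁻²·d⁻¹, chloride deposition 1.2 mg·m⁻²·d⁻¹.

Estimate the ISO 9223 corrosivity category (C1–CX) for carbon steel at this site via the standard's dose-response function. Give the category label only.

C2

carbon steel: temperature factor f = -0.054·(6.4) = -0.3456
  Pd branch = 1.77·Pd^0.52·e^(0.02·RH+f) = 5.903 μm/a
  Cl⁻ term: 0.102·1.2^0.62·exp(0.033·57+0.04·16.4) = 1.444
  r_corr = 5.903 + 1.444 = 7.346 μm/a
7.35 μm/a falls in (1.3, 25] for carbon steel → category C2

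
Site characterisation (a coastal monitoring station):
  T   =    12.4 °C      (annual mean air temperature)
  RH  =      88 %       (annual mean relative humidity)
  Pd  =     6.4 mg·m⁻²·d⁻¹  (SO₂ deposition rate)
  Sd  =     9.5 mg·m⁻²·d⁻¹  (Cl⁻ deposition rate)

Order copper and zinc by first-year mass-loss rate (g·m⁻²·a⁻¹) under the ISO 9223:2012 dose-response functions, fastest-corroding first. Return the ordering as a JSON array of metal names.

["copper", "zinc"]

copper: T>10 °C ⇒ hinge -0.080·(12.4−10) = -0.1920
  SO₂ term: 0.0053·6.4^0.26·exp(0.059·88-0.1920) = 1.275
  Cl⁻ term: 0.01025·9.5^0.27·exp(0.036·88+0.049·12.4) = 0.8212
  r_corr = 1.275 + 0.8212 = 2.096 μm/a
  mass loss = 2.096 μm/a × 8.96 g/cm³ = 18.78 g·m⁻²·a⁻¹
zinc: temperature factor f = -0.071·(2.4) = -0.1704
  SO₂ term: 0.0129·6.4^0.44·exp(0.046·88-0.1704) = 1.41
  Cl⁻ term: 0.0175·9.5^0.57·exp(0.008·88+0.085·12.4) = 0.3663
  sum: 1.41 + 0.3663 → r_corr = 1.777 μm/a
  mass loss = 1.777 μm/a × 7.14 g/cm³ = 12.69 g·m⁻²·a⁻¹
Ordering by g·m⁻²·a⁻¹: copper (18.8) > zinc (12.7)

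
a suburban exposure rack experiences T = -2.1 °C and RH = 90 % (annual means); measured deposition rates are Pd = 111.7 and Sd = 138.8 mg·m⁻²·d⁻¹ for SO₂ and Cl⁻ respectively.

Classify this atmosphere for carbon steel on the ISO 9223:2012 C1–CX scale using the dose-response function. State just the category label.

C4

carbon steel: temperature factor f = +0.150·(-12.1) = -1.8150
  sulphur-dioxide contribution → 20.25 μm/a
  chloride contribution → 38.93 μm/a
  total first-year rate 59.18 μm/a
Category bounds: 50…80 μm/a bracket r_corr ⇒ C4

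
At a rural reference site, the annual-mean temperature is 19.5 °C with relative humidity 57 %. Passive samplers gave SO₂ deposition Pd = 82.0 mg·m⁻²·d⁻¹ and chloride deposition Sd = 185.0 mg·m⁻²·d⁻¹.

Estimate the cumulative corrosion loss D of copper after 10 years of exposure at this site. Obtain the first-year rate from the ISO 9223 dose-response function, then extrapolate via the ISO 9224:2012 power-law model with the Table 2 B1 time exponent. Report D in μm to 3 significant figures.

D(10) = 4.99 μm

copper: temperature factor f = -0.080·(9.5) = -0.7600
  SO₂ term: 0.0053·82.0^0.26·exp(0.059·57-0.7600) = 0.2251
  Sd branch = 0.01025·Sd^0.27·e^(0.036·RH+0.049·T) = 0.8492 μm/a
  r_corr = 0.2251 + 0.8492 = 1.074 μm/a
Power-law: D(10) = r_corr · 10^0.667
  D(10) = 1.074 × 10^0.667 = 1.074 × 4.645 = 4.99 μm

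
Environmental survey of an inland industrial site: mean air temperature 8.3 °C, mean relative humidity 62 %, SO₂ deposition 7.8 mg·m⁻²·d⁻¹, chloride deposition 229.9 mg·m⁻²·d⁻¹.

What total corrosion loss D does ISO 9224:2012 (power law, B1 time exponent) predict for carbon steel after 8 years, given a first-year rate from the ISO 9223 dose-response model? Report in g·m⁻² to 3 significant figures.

carbon steel: f(T) = +0.150·(T−10) [T≤10 °C] = -0.2550
  SO₂ term: 1.77·7.8^0.52·exp(0.02·62-0.2550) = 13.79
  Cl⁻ term: 0.102·229.9^0.62·exp(0.033·62+0.04·8.3) = 32.03
  sum: 13.79 + 32.03 → r_corr = 45.82 μm/a
Power-law: D(8) = r_corr · 8^0.523
  D(8) = 45.82 × 8^0.523 = 45.82 × 2.967 = 135.9 μm
  Mass loss = 135.9 μm × 7.85 g/cm³ = 1067 g·m⁻²

D(8) = 1.07e+03 g·m⁻²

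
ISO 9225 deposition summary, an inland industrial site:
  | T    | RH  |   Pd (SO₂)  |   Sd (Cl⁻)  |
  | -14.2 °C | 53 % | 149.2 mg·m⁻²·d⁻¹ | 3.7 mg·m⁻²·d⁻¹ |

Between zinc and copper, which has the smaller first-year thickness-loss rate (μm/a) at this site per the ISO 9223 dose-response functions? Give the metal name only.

copper

zinc: temperature factor f = +0.038·(-24.2) = -0.9196
  sulphur-dioxide contribution → 0.5327 μm/a
  chloride contribution → 0.01686 μm/a
  ⇒ r_corr(zinc) = 0.5496 μm/a
copper: T≤10 °C ⇒ hinge +0.126·(-14.2−10) = -3.0492
  sulphur-dioxide contribution → 0.02105 μm/a
  chloride contribution → 0.04904 μm/a
  ⇒ r_corr(copper) = 0.07009 μm/a
Ordering by μm/a: zinc (0.55) > copper (0.0701)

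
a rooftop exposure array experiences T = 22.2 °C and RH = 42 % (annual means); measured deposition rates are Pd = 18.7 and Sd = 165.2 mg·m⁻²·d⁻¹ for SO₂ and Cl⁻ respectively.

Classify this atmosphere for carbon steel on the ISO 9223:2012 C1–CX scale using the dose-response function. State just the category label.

C3

carbon steel: T>10 °C ⇒ hinge -0.054·(22.2−10) = -0.6588
  Pd branch = 1.77·Pd^0.52·e^(0.02·RH+f) = 9.728 μm/a
  Cl⁻ term: 0.102·165.2^0.62·exp(0.033·42+0.04·22.2) = 23.52
  r_corr = 9.728 + 23.52 = 33.24 μm/a
ISO 9223 Table 2 (carbon steel): 25 < 33.2 ≤ 50 μm/a ⇒ C3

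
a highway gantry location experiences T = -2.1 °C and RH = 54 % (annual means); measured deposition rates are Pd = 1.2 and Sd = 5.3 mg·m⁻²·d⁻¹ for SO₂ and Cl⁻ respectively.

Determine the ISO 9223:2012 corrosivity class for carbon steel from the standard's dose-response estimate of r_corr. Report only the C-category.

C2

carbon steel: f(T) = +0.150·(T−10) [T≤10 °C] = -1.8150
  Pd branch = 1.77·Pd^0.52·e^(0.02·RH+f) = 0.9331 μm/a
  Cl⁻ term: 0.102·5.3^0.62·exp(0.033·54+0.04·-2.1) = 1.567
  r_corr = 0.9331 + 1.567 = 2.5 μm/a
Category bounds: 1.3…25 μm/a bracket r_corr ⇒ C2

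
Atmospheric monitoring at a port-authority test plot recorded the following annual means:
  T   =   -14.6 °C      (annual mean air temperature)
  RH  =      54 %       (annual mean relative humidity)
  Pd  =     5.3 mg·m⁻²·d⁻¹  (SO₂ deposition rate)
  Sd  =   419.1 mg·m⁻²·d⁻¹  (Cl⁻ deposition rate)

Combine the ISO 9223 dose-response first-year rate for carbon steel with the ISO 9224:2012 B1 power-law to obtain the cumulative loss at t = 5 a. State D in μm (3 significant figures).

D(5) = 33.9 μm

carbon steel: temperature factor f = +0.150·(-24.6) = -3.6900
  SO₂ term: 1.77·5.3^0.52·exp(0.02·54-3.6900) = 0.3098
  Sd branch = 0.102·Sd^0.62·e^(0.033·RH+0.04·T) = 14.28 μm/a
  r_corr = 0.3098 + 14.28 = 14.59 μm/a
Power-law: D(5) = r_corr · 5^0.523
  D(5) = 14.59 × 5^0.523 = 14.59 × 2.32 = 33.85 μm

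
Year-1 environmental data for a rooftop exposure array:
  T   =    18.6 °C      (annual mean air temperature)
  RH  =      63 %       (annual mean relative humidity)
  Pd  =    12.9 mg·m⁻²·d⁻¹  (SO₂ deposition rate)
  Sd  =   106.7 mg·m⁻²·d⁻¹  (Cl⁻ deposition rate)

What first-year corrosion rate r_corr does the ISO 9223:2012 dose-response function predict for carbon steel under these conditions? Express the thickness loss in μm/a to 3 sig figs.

carbon steel: temperature factor f = -0.054·(8.6) = -0.4644
  Pd branch = 1.77·Pd^0.52·e^(0.02·RH+f) = 14.83 μm/a
  Sd branch = 0.102·Sd^0.62·e^(0.033·RH+0.04·T) = 31.05 μm/a
  sum: 14.83 + 31.05 → r_corr = 45.88 μm/a

r_corr = 45.9 μm/a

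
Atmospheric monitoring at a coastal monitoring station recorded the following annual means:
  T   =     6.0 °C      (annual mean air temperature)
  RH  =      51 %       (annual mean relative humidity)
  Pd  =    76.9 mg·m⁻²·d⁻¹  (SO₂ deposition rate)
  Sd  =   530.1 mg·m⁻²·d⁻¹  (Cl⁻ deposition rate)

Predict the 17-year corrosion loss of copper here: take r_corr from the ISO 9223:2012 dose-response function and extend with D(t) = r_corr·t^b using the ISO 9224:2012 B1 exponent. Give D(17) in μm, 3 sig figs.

D(17) = 4.43 μm

copper: f(T) = +0.126·(T−10) [T≤10 °C] = -0.5040
  sulphur-dioxide contribution → 0.2007 μm/a
  chloride contribution → 0.4692 μm/a
  total first-year rate 0.6699 μm/a
Power-law: D(17) = r_corr · 17^0.667
  D(17) = 0.6699 × 17^0.667 = 0.6699 × 6.618 = 4.433 μm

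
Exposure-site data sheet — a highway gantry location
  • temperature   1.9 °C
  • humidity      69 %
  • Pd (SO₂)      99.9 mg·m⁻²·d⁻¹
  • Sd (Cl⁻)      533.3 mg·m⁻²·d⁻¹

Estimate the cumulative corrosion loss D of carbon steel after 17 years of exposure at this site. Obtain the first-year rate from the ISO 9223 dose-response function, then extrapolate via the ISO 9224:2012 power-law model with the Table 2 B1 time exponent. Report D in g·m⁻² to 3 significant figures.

carbon steel: temperature factor f = +0.150·(-8.1) = -1.2150
  sulphur-dioxide contribution → 22.88 μm/a
  chloride contribution → 52.63 μm/a
  ⇒ r_corr(carbon steel) = 75.51 μm/a
ISO 9224: D(t) = r_corr · t^b with b = 0.523 (carbon steel, B1)
  D(17) = 75.51 × 17^0.523 = 75.51 × 4.401 = 332.3 μm
  Mass loss = 332.3 μm × 7.85 g/cm³ = 2608 g·m⁻²

D(17) = 2.61e+03 g·m⁻²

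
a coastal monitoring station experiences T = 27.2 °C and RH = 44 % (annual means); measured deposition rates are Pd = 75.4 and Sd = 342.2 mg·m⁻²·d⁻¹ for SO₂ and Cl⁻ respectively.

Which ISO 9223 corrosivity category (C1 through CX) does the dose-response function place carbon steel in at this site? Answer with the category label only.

C4

carbon steel: f(T) = -0.054·(T−10) [T>10 °C] = -0.9288
  Pd branch = 1.77·Pd^0.52·e^(0.02·RH+f) = 15.96 μm/a
  Cl⁻ term: 0.102·342.2^0.62·exp(0.033·44+0.04·27.2) = 48.19
  r_corr = 15.96 + 48.19 = 64.15 μm/a
64.1 μm/a falls in (50, 80] for carbon steel → category C4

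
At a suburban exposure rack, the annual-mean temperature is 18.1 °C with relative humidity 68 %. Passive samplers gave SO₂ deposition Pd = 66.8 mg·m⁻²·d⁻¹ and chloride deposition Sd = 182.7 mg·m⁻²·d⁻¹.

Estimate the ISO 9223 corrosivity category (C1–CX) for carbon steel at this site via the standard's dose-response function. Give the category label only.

C5

carbon steel: T>10 °C ⇒ hinge -0.054·(18.1−10) = -0.4374
  sulphur-dioxide contribution → 39.59 μm/a
  chloride contribution → 50.1 μm/a
  total first-year rate 89.69 μm/a
89.7 μm/a falls in (80, 200] for carbon steel → category C5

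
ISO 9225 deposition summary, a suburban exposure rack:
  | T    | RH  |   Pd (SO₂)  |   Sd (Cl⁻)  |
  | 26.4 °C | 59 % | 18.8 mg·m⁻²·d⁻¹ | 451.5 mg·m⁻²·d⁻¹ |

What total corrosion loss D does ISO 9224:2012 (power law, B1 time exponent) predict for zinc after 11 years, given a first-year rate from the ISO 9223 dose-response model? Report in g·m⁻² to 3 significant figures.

D(11) = 444 g·m⁻²

zinc: T>10 °C ⇒ hinge -0.071·(26.4−10) = -1.1644
  Pd branch = 0.0129·Pd^0.44·e^(0.046·RH+f) = 0.2209 μm/a
  Cl⁻ term: 0.0175·451.5^0.57·exp(0.008·59+0.085·26.4) = 8.625
  sum: 0.2209 + 8.625 → r_corr = 8.845 μm/a
ISO 9224: D(t) = r_corr · t^b with b = 0.813 (zinc, B1)
  D(11) = 8.845 × 11^0.813 = 8.845 × 7.025 = 62.14 μm
  Mass loss = 62.14 μm × 7.14 g/cm³ = 443.7 g·m⁻²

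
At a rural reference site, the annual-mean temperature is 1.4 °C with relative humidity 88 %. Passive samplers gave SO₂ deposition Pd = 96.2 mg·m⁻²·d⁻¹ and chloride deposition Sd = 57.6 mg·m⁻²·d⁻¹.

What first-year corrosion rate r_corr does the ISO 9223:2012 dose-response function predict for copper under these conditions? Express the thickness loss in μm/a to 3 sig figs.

copper: temperature factor f = +0.126·(-8.6) = -1.0836
  Pd branch = 0.0053·Pd^0.26·e^(0.059·RH+f) = 1.057 μm/a
  Sd branch = 0.01025·Sd^0.27·e^(0.036·RH+0.049·T) = 0.7792 μm/a
  sum: 1.057 + 0.7792 → r_corr = 1.836 μm/a

r_corr = 1.84 μm/a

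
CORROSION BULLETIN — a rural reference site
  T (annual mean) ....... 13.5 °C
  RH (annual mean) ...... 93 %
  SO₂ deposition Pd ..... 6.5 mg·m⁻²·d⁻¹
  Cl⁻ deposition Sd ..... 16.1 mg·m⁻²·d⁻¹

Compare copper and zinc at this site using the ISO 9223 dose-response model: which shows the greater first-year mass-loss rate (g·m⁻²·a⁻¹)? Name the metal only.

copper

copper: temperature factor f = -0.080·(3.5) = -0.2800
  SO₂ term: 0.0053·6.5^0.26·exp(0.059·93-0.2800) = 1.574
  Sd branch = 0.01025·Sd^0.27·e^(0.036·RH+0.049·T) = 1.196 μm/a
  r_corr = 1.574 + 1.196 = 2.77 μm/a
  mass loss = 2.77 μm/a × 8.96 g/cm³ = 24.82 g·m⁻²·a⁻¹
zinc: f(T) = -0.071·(T−10) [T>10 °C] = -0.2485
  Pd branch = 0.0129·Pd^0.44·e^(0.046·RH+f) = 1.653 μm/a
  Cl⁻ term: 0.0175·16.1^0.57·exp(0.008·93+0.085·13.5) = 0.5655
  r_corr = 1.653 + 0.5655 = 2.218 μm/a
  mass loss = 2.218 μm/a × 7.14 g/cm³ = 15.84 g·m⁻²·a⁻¹
Ordering by g·m⁻²·a⁻¹: copper (24.8) > zinc (15.8)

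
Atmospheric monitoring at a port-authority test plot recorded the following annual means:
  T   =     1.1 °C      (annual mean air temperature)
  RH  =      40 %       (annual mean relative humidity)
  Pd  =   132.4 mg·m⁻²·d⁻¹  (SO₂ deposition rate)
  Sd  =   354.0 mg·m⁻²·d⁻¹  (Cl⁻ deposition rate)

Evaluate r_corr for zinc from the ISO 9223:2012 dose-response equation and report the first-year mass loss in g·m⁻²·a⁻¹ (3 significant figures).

r_corr = 8.91 g·m⁻²·a⁻¹

zinc: T≤10 °C ⇒ hinge +0.038·(1.1−10) = -0.3382
  Pd branch = 0.0129·Pd^0.44·e^(0.046·RH+f) = 0.4971 μm/a
  Sd branch = 0.0175·Sd^0.57·e^(0.008·RH+0.085·T) = 0.7508 μm/a
  sum: 0.4971 + 0.7508 → r_corr = 1.248 μm/a
Convert to mass loss: 1.248 μm/a × 7.14 g/cm³ = 8.91 g·m⁻²·a⁻¹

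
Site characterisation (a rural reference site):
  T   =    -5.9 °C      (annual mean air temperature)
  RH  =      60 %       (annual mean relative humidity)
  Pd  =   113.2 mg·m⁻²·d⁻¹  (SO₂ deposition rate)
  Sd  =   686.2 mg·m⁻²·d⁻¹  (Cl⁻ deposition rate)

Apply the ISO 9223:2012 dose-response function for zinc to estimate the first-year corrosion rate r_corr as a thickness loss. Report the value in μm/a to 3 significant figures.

r_corr = 1.60 μm/a

zinc: T≤10 °C ⇒ hinge +0.038·(-5.9−10) = -0.6042
  SO₂ term: 0.0129·113.2^0.44·exp(0.046·60-0.6042) = 0.8923
  Cl⁻ term: 0.0175·686.2^0.57·exp(0.008·60+0.085·-5.9) = 0.7087
  sum: 0.8923 + 0.7087 → r_corr = 1.601 μm/a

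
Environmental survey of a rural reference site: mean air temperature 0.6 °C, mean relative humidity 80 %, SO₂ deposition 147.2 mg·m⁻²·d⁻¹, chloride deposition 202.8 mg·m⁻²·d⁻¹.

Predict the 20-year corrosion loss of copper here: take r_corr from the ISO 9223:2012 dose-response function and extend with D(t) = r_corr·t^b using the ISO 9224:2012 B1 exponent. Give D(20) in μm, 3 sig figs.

copper: f(T) = +0.126·(T−10) [T≤10 °C] = -1.1844
  SO₂ term: 0.0053·147.2^0.26·exp(0.059·80-1.1844) = 0.6659
  Cl⁻ term: 0.01025·202.8^0.27·exp(0.036·80+0.049·0.6) = 0.7892
  r_corr = 0.6659 + 0.7892 = 1.455 μm/a
ISO 9224: D(t) = r_corr · t^b with b = 0.667 (copper, B1)
  D(20) = 1.455 × 20^0.667 = 1.455 × 7.375 = 10.73 μm

D(20) = 10.7 μm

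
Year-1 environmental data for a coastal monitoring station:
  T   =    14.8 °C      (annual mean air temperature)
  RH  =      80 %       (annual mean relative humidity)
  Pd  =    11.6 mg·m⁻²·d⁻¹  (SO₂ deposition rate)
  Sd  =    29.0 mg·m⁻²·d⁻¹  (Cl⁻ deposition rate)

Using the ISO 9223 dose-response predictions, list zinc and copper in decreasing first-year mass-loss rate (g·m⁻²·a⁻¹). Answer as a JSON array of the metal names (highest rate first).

["copper", "zinc"]

zinc: temperature factor f = -0.071·(4.8) = -0.3408
  sulphur-dioxide contribution → 1.069 μm/a
  chloride contribution → 0.796 μm/a
  total first-year rate 1.865 μm/a
  mass loss = 1.865 μm/a × 7.14 g/cm³ = 13.32 g·m⁻²·a⁻¹
copper: f(T) = -0.080·(T−10) [T>10 °C] = -0.3840
  sulphur-dioxide contribution → 0.7658 μm/a
  chloride contribution → 0.936 μm/a
  total first-year rate 1.702 μm/a
  mass loss = 1.702 μm/a × 8.96 g/cm³ = 15.25 g·m⁻²·a⁻¹
Ordering by g·m⁻²·a⁻¹: copper (15.2) > zinc (13.3)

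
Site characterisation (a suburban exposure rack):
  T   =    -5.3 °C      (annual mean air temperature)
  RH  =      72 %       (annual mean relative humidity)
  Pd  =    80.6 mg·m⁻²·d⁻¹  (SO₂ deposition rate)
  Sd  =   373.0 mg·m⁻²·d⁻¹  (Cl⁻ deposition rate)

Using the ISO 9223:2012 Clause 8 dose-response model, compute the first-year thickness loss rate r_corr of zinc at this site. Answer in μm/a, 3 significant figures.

r_corr = 1.95 μm/a

zinc: temperature factor f = +0.038·(-15.3) = -0.5814
  SO₂ term: 0.0129·80.6^0.44·exp(0.046·72-0.5814) = 1.365
  Cl⁻ term: 0.0175·373.0^0.57·exp(0.008·72+0.085·-5.3) = 0.58
  sum: 1.365 + 0.58 → r_corr = 1.945 μm/a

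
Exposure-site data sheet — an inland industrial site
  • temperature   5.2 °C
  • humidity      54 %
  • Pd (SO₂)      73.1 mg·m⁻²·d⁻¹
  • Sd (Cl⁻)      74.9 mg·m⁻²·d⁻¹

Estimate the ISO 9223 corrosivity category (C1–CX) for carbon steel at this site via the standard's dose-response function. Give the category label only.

C3

carbon steel: temperature factor f = +0.150·(-4.8) = -0.7200
  sulphur-dioxide contribution → 23.64 μm/a
  chloride contribution → 10.84 μm/a
  ⇒ r_corr(carbon steel) = 34.47 μm/a
34.5 μm/a falls in (25, 50] for carbon steel → category C3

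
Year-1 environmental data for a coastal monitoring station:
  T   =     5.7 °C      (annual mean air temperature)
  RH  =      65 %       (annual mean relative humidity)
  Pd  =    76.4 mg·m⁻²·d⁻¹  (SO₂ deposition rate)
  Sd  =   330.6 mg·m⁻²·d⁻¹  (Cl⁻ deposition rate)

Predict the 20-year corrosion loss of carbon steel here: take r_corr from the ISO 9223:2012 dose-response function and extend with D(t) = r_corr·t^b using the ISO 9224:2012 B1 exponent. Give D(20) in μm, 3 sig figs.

carbon steel: temperature factor f = +0.150·(-4.3) = -0.6450
  SO₂ term: 1.77·76.4^0.52·exp(0.02·65-0.6450) = 32.48
  Cl⁻ term: 0.102·330.6^0.62·exp(0.033·65+0.04·5.7) = 39.92
  sum: 32.48 + 39.92 → r_corr = 72.4 μm/a
ISO 9224: D(t) = r_corr · t^b with b = 0.523 (carbon steel, B1)
  D(20) = 72.4 × 20^0.523 = 72.4 × 4.791 = 346.9 μm

D(20) = 347 μm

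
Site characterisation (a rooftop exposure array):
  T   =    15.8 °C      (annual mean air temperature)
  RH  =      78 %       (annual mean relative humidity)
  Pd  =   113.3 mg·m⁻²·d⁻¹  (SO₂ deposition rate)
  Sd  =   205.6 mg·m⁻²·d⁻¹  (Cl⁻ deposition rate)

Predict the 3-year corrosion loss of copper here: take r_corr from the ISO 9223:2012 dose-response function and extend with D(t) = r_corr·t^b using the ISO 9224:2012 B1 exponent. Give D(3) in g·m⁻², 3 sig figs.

D(3) = 50.1 g·m⁻²

copper: T>10 °C ⇒ hinge -0.080·(15.8−10) = -0.4640
  Pd branch = 0.0053·Pd^0.26·e^(0.059·RH+f) = 1.136 μm/a
  Cl⁻ term: 0.01025·205.6^0.27·exp(0.036·78+0.049·15.8) = 1.552
  sum: 1.136 + 1.552 → r_corr = 2.689 μm/a
Long-term exponent b (ISO 9224 Table 2, B1) = 0.667
  D(3) = 2.689 × 3^0.667 = 2.689 × 2.081 = 5.594 μm
  Mass loss = 5.594 μm × 8.96 g/cm³ = 50.13 g·m⁻²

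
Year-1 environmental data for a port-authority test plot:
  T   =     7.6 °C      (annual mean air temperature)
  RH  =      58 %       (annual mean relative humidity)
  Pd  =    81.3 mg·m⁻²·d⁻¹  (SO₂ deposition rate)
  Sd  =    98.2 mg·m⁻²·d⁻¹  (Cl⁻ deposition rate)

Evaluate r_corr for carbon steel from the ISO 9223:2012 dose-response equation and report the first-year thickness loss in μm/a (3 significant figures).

r_corr = 54.9 μm/a

carbon steel: temperature factor f = +0.150·(-2.4) = -0.3600
  sulphur-dioxide contribution → 38.78 μm/a
  chloride contribution → 16.11 μm/a
  total first-year rate 54.89 μm/a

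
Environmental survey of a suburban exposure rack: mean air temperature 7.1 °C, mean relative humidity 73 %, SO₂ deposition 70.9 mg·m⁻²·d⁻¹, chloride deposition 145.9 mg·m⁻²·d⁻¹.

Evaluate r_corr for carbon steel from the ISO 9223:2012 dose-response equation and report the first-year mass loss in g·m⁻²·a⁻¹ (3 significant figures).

r_corr = 615 g·m⁻²·a⁻¹

carbon steel: temperature factor f = +0.150·(-2.9) = -0.4350
  Pd branch = 1.77·Pd^0.52·e^(0.02·RH+f) = 45.23 μm/a
  Sd branch = 0.102·Sd^0.62·e^(0.033·RH+0.04·T) = 33.1 μm/a
  r_corr = 45.23 + 33.1 = 78.34 μm/a
Convert to mass loss: 78.34 μm/a × 7.85 g/cm³ = 614.9 g·m⁻²·a⁻¹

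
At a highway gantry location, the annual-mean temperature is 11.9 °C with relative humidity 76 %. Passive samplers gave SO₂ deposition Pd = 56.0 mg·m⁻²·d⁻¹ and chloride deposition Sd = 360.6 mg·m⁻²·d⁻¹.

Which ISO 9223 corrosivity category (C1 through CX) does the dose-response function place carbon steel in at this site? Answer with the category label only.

carbon steel: T>10 °C ⇒ hinge -0.054·(11.9−10) = -0.1026
  Pd branch = 1.77·Pd^0.52·e^(0.02·RH+f) = 59.24 μm/a
  Sd branch = 0.102·Sd^0.62·e^(0.033·RH+0.04·T) = 77.61 μm/a
  sum: 59.24 + 77.61 → r_corr = 136.8 μm/a
ISO 9223 Table 2 (carbon steel): 80 < 137 ≤ 200 μm/a ⇒ C5

C5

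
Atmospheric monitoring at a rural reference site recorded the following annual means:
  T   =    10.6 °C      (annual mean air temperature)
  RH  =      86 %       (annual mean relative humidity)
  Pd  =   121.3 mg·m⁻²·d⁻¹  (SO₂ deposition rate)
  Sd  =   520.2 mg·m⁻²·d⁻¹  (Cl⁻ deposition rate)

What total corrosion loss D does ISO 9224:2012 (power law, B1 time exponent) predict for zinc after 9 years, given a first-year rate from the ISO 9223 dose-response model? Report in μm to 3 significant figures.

zinc: T>10 °C ⇒ hinge -0.071·(10.6−10) = -0.0426
  Pd branch = 0.0129·Pd^0.44·e^(0.046·RH+f) = 5.334 μm/a
  Cl⁻ term: 0.0175·520.2^0.57·exp(0.008·86+0.085·10.6) = 3.029
  r_corr = 5.334 + 3.029 = 8.363 μm/a
Power-law: D(9) = r_corr · 9^0.813
  D(9) = 8.363 × 9^0.813 = 8.363 × 5.968 = 49.91 μm

D(9) = 49.9 μm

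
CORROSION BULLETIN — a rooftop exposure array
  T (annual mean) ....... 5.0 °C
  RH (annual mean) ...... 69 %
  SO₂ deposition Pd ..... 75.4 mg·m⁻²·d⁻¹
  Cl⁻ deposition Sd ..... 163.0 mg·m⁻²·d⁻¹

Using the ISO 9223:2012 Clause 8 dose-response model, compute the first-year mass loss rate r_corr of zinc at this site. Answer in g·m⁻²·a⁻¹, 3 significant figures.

r_corr = 18.3 g·m⁻²·a⁻¹

zinc: temperature factor f = +0.038·(-5.0) = -0.1900
  Pd branch = 0.0129·Pd^0.44·e^(0.046·RH+f) = 1.708 μm/a
  Sd branch = 0.0175·Sd^0.57·e^(0.008·RH+0.085·T) = 0.8478 μm/a
  sum: 1.708 + 0.8478 → r_corr = 2.556 μm/a
Convert to mass loss: 2.556 μm/a × 7.14 g/cm³ = 18.25 g·m⁻²·a⁻¹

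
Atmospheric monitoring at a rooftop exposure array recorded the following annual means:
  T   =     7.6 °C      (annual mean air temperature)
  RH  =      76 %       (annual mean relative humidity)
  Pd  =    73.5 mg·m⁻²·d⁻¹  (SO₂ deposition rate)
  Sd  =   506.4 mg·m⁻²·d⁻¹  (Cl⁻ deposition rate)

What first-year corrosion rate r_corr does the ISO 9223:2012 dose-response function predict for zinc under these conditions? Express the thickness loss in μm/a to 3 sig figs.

zinc: temperature factor f = +0.038·(-2.4) = -0.0912
  sulphur-dioxide contribution → 2.573 μm/a
  chloride contribution → 2.134 μm/a
  ⇒ r_corr(zinc) = 4.707 μm/a

r_corr = 4.71 μm/a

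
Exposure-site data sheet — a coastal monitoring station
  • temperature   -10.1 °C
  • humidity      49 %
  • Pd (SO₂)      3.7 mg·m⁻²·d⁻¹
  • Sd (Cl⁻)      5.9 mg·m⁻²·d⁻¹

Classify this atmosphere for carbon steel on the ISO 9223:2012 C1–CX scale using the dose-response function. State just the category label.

C2

carbon steel: f(T) = +0.150·(T−10) [T≤10 °C] = -3.0150
  Pd branch = 1.77·Pd^0.52·e^(0.02·RH+f) = 0.4567 μm/a
  Sd branch = 0.102·Sd^0.62·e^(0.033·RH+0.04·T) = 1.031 μm/a
  r_corr = 0.4567 + 1.031 = 1.488 μm/a
ISO 9223 Table 2 (carbon steel): 1.3 < 1.49 ≤ 25 μm/a ⇒ C2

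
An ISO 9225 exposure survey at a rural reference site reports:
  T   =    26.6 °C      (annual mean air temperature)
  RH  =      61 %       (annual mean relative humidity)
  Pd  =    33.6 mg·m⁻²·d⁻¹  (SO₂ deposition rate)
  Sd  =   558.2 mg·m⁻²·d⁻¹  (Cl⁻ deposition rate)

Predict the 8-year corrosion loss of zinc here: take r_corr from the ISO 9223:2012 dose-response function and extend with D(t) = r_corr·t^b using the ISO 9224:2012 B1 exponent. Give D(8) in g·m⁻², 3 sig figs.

D(8) = 401 g·m⁻²

zinc: T>10 °C ⇒ hinge -0.071·(26.6−10) = -1.1786
  Pd branch = 0.0129·Pd^0.44·e^(0.046·RH+f) = 0.3083 μm/a
  Sd branch = 0.0175·Sd^0.57·e^(0.008·RH+0.085·T) = 10.06 μm/a
  r_corr = 0.3083 + 10.06 = 10.37 μm/a
Power-law: D(8) = r_corr · 8^0.813
  D(8) = 10.37 × 8^0.813 = 10.37 × 5.423 = 56.22 μm
  Mass loss = 56.22 μm × 7.14 g/cm³ = 401.4 g·m⁻²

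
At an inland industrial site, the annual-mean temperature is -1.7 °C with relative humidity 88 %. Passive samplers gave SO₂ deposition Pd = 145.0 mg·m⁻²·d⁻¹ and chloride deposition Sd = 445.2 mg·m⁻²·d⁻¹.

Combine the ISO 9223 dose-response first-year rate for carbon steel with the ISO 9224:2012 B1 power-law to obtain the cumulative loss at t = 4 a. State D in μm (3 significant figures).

carbon steel: T≤10 °C ⇒ hinge +0.150·(-1.7−10) = -1.7550
  Pd branch = 1.77·Pd^0.52·e^(0.02·RH+f) = 23.66 μm/a
  Sd branch = 0.102·Sd^0.62·e^(0.033·RH+0.04·T) = 76.27 μm/a
  r_corr = 23.66 + 76.27 = 99.93 μm/a
Power-law: D(4) = r_corr · 4^0.523
  D(4) = 99.93 × 4^0.523 = 99.93 × 2.065 = 206.3 μm

D(4) = 206 μm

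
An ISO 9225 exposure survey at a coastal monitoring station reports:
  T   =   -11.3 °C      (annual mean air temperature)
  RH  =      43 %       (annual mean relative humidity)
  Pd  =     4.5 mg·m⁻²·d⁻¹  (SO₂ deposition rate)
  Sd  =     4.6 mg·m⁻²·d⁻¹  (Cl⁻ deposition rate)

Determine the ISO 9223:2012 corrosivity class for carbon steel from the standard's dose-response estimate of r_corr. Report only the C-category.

C1

carbon steel: T≤10 °C ⇒ hinge +0.150·(-11.3−10) = -3.1950
  SO₂ term: 1.77·4.5^0.52·exp(0.02·43-3.1950) = 0.3746
  Cl⁻ term: 0.102·4.6^0.62·exp(0.033·43+0.04·-11.3) = 0.691
  r_corr = 0.3746 + 0.691 = 1.066 μm/a
Category bounds: 0…1.3 μm/a bracket r_corr ⇒ C1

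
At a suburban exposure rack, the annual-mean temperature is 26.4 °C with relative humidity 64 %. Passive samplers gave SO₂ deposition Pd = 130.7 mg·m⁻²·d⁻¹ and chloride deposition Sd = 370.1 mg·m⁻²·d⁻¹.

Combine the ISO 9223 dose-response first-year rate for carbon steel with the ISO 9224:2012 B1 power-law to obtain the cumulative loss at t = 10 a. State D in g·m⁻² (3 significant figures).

D(10) = 3.35e+03 g·m⁻²

carbon steel: T>10 °C ⇒ hinge -0.054·(26.4−10) = -0.8856
  Pd branch = 1.77·Pd^0.52·e^(0.02·RH+f) = 33.09 μm/a
  Sd branch = 0.102·Sd^0.62·e^(0.033·RH+0.04·T) = 94.8 μm/a
  r_corr = 33.09 + 94.8 = 127.9 μm/a
Power-law: D(10) = r_corr · 10^0.523
  D(10) = 127.9 × 10^0.523 = 127.9 × 3.334 = 426.4 μm
  Mass loss = 426.4 μm × 7.85 g/cm³ = 3347 g·m⁻²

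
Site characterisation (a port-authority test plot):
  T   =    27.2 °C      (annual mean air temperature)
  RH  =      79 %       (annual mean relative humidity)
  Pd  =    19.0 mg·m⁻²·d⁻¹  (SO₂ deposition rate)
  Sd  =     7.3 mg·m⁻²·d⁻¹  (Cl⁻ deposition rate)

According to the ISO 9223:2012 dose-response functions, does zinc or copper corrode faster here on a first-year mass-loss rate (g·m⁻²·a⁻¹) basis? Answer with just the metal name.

zinc: f(T) = -0.071·(T−10) [T>10 °C] = -1.2212
  sulphur-dioxide contribution → 0.5261 μm/a
  chloride contribution → 1.032 μm/a
  total first-year rate 1.558 μm/a
  mass loss = 1.558 μm/a × 7.14 g/cm³ = 11.13 g·m⁻²·a⁻¹
copper: f(T) = -0.080·(T−10) [T>10 °C] = -1.3760
  sulphur-dioxide contribution → 0.3044 μm/a
  chloride contribution → 1.142 μm/a
  ⇒ r_corr(copper) = 1.447 μm/a
  mass loss = 1.447 μm/a × 8.96 g/cm³ = 12.96 g·m⁻²·a⁻¹
Ordering by g·m⁻²·a⁻¹: copper (13) > zinc (11.1)

copper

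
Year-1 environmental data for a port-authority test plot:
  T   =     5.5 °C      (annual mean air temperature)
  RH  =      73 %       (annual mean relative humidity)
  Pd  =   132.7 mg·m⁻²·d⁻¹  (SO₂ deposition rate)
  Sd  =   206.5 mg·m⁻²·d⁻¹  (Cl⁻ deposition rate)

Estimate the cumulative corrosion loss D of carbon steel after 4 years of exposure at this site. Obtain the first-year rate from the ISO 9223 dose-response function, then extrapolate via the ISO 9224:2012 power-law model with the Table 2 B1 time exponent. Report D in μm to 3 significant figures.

D(4) = 181 μm

carbon steel: temperature factor f = +0.150·(-4.5) = -0.6750
  sulphur-dioxide contribution → 49.29 μm/a
  chloride contribution → 38.51 μm/a
  ⇒ r_corr(carbon steel) = 87.81 μm/a
Long-term exponent b (ISO 9224 Table 2, B1) = 0.523
  D(4) = 87.81 × 4^0.523 = 87.81 × 2.065 = 181.3 μm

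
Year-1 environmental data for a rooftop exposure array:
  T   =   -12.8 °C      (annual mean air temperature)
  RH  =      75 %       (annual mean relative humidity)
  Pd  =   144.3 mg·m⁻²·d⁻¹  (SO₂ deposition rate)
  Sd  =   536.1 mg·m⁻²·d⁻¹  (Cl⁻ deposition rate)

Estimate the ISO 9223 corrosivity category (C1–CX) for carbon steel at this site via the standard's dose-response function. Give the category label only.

carbon steel: f(T) = +0.150·(T−10) [T≤10 °C] = -3.4200
  Pd branch = 1.77·Pd^0.52·e^(0.02·RH+f) = 3.443 μm/a
  Cl⁻ term: 0.102·536.1^0.62·exp(0.033·75+0.04·-12.8) = 35.75
  r_corr = 3.443 + 35.75 = 39.19 μm/a
39.2 μm/a falls in (25, 50] for carbon steel → category C3

C3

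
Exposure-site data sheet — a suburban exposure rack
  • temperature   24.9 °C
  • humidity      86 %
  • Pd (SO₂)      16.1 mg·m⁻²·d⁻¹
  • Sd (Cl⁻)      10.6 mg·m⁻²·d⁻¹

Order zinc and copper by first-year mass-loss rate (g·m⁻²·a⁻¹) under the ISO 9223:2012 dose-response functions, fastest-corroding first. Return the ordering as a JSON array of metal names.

["copper", "zinc"]

zinc: f(T) = -0.071·(T−10) [T>10 °C] = -1.0579
  sulphur-dioxide contribution → 0.7947 μm/a
  chloride contribution → 1.11 μm/a
  ⇒ r_corr(zinc) = 1.905 μm/a
  mass loss = 1.905 μm/a × 7.14 g/cm³ = 13.6 g·m⁻²·a⁻¹
copper: temperature factor f = -0.080·(14.9) = -1.1920
  sulphur-dioxide contribution → 0.5296 μm/a
  chloride contribution → 1.452 μm/a
  total first-year rate 1.982 μm/a
  mass loss = 1.982 μm/a × 8.96 g/cm³ = 17.76 g·m⁻²·a⁻¹
Ordering by g·m⁻²·a⁻¹: copper (17.8) > zinc (13.6)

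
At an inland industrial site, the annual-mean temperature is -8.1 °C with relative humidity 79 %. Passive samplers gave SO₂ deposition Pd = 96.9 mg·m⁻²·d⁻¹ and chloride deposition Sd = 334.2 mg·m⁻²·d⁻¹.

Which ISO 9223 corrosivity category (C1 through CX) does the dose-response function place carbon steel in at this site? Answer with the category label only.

C3

carbon steel: f(T) = +0.150·(T−10) [T≤10 °C] = -2.7150
  Pd branch = 1.77·Pd^0.52·e^(0.02·RH+f) = 6.137 μm/a
  Cl⁻ term: 0.102·334.2^0.62·exp(0.033·79+0.04·-8.1) = 36.73
  sum: 6.137 + 36.73 → r_corr = 42.86 μm/a
Category bounds: 25…50 μm/a bracket r_corr ⇒ C3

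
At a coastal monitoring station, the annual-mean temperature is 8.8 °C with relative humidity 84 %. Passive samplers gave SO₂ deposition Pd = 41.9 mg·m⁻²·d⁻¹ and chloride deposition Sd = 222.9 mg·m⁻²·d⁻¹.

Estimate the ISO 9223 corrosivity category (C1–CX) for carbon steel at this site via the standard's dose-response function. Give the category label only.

carbon steel: T≤10 °C ⇒ hinge +0.150·(8.8−10) = -0.1800
  SO₂ term: 1.77·41.9^0.52·exp(0.02·84-0.1800) = 55.33
  Sd branch = 0.102·Sd^0.62·e^(0.033·RH+0.04·T) = 66.25 μm/a
  sum: 55.33 + 66.25 → r_corr = 121.6 μm/a
122 μm/a falls in (80, 200] for carbon steel → category C5

C5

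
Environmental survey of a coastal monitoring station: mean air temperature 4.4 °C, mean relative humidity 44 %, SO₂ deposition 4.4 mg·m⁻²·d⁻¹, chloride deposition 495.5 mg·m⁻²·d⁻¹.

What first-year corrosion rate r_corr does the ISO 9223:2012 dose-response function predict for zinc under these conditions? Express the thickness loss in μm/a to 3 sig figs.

zinc: f(T) = +0.038·(T−10) [T≤10 °C] = -0.2128
  sulphur-dioxide contribution → 0.1515 μm/a
  chloride contribution → 1.243 μm/a
  ⇒ r_corr(zinc) = 1.395 μm/a

r_corr = 1.39 μm/a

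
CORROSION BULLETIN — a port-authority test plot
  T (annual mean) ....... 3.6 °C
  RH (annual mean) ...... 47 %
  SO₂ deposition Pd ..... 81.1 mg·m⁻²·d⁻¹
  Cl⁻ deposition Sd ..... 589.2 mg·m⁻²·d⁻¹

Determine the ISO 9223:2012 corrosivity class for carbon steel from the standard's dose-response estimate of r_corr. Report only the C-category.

C3

carbon steel: temperature factor f = +0.150·(-6.4) = -0.9600
  Pd branch = 1.77·Pd^0.52·e^(0.02·RH+f) = 17.06 μm/a
  Sd branch = 0.102·Sd^0.62·e^(0.033·RH+0.04·T) = 28.99 μm/a
  r_corr = 17.06 + 28.99 = 46.05 μm/a
46.1 μm/a falls in (25, 50] for carbon steel → category C3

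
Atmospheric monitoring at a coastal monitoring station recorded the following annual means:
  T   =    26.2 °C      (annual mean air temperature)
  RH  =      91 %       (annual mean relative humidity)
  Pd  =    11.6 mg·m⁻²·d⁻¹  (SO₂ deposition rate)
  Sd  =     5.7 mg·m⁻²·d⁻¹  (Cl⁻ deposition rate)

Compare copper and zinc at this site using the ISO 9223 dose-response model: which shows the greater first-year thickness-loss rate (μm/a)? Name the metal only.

copper: T>10 °C ⇒ hinge -0.080·(26.2−10) = -1.2960
  sulphur-dioxide contribution → 0.5887 μm/a
  chloride contribution → 1.567 μm/a
  ⇒ r_corr(copper) = 2.156 μm/a
zinc: f(T) = -0.071·(T−10) [T>10 °C] = -1.1502
  sulphur-dioxide contribution → 0.7896 μm/a
  chloride contribution → 0.9062 μm/a
  ⇒ r_corr(zinc) = 1.696 μm/a
Ordering by μm/a: copper (2.16) > zinc (1.7)

copper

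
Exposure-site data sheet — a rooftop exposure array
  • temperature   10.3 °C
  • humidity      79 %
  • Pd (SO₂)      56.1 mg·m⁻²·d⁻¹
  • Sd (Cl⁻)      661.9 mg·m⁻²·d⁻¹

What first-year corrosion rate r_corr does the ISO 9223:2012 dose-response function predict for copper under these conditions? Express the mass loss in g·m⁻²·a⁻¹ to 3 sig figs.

r_corr = 29.1 g·m⁻²·a⁻¹

copper: temperature factor f = -0.080·(0.3) = -0.0240
  Pd branch = 0.0053·Pd^0.26·e^(0.059·RH+f) = 1.559 μm/a
  Sd branch = 0.01025·Sd^0.27·e^(0.036·RH+0.049·T) = 1.685 μm/a
  r_corr = 1.559 + 1.685 = 3.244 μm/a
Convert to mass loss: 3.244 μm/a × 8.96 g/cm³ = 29.07 g·m⁻²·a⁻¹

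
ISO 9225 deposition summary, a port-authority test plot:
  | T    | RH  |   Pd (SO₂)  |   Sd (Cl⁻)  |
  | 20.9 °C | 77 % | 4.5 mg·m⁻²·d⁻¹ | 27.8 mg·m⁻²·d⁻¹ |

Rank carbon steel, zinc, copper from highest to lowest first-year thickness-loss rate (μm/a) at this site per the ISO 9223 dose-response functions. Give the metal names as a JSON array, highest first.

["carbon steel", "zinc", "copper"]

carbon steel: temperature factor f = -0.054·(10.9) = -0.5886
  Pd branch = 1.77·Pd^0.52·e^(0.02·RH+f) = 10.02 μm/a
  Cl⁻ term: 0.102·27.8^0.62·exp(0.033·77+0.04·20.9) = 23.47
  r_corr = 10.02 + 23.47 = 33.49 μm/a
zinc: temperature factor f = -0.071·(10.9) = -0.7739
  Pd branch = 0.0129·Pd^0.44·e^(0.046·RH+f) = 0.3983 μm/a
  Sd branch = 0.0175·Sd^0.57·e^(0.008·RH+0.085·T) = 1.274 μm/a
  r_corr = 0.3983 + 1.274 = 1.672 μm/a
copper: f(T) = -0.080·(T−10) [T>10 °C] = -0.8720
  SO₂ term: 0.0053·4.5^0.26·exp(0.059·77-0.8720) = 0.3079
  Cl⁻ term: 0.01025·27.8^0.27·exp(0.036·77+0.049·20.9) = 1.12
  sum: 0.3079 + 1.12 → r_corr = 1.428 μm/a
Ordering by μm/a: carbon steel (33.5) > zinc (1.67) > copper (1.43)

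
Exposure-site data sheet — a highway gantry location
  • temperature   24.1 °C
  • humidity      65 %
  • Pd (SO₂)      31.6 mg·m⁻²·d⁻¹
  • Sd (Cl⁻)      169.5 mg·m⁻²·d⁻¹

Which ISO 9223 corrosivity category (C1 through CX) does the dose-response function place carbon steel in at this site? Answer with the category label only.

carbon steel: temperature factor f = -0.054·(14.1) = -0.7614
  sulphur-dioxide contribution → 18.27 μm/a
  chloride contribution → 55.07 μm/a
  ⇒ r_corr(carbon steel) = 73.34 μm/a
ISO 9223 Table 2 (carbon steel): 50 < 73.3 ≤ 80 μm/a ⇒ C4

C4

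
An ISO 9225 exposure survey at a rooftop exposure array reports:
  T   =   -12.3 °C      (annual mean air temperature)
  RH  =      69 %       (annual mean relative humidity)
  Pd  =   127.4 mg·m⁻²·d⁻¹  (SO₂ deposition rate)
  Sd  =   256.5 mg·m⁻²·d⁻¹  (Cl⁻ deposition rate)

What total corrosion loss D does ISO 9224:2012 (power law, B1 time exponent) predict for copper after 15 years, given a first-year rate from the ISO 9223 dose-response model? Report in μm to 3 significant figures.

D(15) = 2.23 μm

copper: temperature factor f = +0.126·(-22.3) = -2.8098
  Pd branch = 0.0053·Pd^0.26·e^(0.059·RH+f) = 0.06597 μm/a
  Sd branch = 0.01025·Sd^0.27·e^(0.036·RH+0.049·T) = 0.3008 μm/a
  sum: 0.06597 + 0.3008 → r_corr = 0.3667 μm/a
Long-term exponent b (ISO 9224 Table 2, B1) = 0.667
  D(15) = 0.3667 × 15^0.667 = 0.3667 × 6.088 = 2.233 μm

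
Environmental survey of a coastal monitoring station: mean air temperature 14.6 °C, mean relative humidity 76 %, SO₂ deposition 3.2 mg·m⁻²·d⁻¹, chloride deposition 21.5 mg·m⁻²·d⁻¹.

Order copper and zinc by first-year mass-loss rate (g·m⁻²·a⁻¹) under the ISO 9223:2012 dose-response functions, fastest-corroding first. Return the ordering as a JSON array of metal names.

["copper", "zinc"]

copper: f(T) = -0.080·(T−10) [T>10 °C] = -0.3680
  SO₂ term: 0.0053·3.2^0.26·exp(0.059·76-0.3680) = 0.4397
  Sd branch = 0.01025·Sd^0.27·e^(0.036·RH+0.049·T) = 0.7403 μm/a
  r_corr = 0.4397 + 0.7403 = 1.18 μm/a
  mass loss = 1.18 μm/a × 8.96 g/cm³ = 10.57 g·m⁻²·a⁻¹
zinc: T>10 °C ⇒ hinge -0.071·(14.6−10) = -0.3266
  SO₂ term: 0.0129·3.2^0.44·exp(0.046·76-0.3266) = 0.512
  Sd branch = 0.0175·Sd^0.57·e^(0.008·RH+0.085·T) = 0.6391 μm/a
  sum: 0.512 + 0.6391 → r_corr = 1.151 μm/a
  mass loss = 1.151 μm/a × 7.14 g/cm³ = 8.219 g·m⁻²·a⁻¹
Ordering by g·m⁻²·a⁻¹: copper (10.6) > zinc (8.22)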